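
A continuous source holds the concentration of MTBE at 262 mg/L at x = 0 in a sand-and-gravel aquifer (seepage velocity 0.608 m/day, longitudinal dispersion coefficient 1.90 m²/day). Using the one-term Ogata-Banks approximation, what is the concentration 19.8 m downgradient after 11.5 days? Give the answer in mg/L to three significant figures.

6.90 mg/L

For a continuous step input, C/C₀ ≈ ½·erfc((x−vt)/(2√(Dt))).
vt = 0.608 × 11.5 = 6.992 m and 2√(Dt) = 2√(1.90 × 11.5) = 9.349 m.
Argument (x−vt)/(2√(Dt)) = (19.8 − 6.992)/9.349 = 1.370; ½·erfc(1.370) = 0.02634.
C = 262 × 0.02634 = 6.90 mg/L.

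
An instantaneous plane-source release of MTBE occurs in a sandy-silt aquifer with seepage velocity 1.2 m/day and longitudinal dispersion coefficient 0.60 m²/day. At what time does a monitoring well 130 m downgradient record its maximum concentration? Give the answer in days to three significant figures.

108 days

For the 1D instantaneous-source solution, setting ∂C/∂t = 0 at fixed x gives v²t² + 2Dt − x² = 0, so t = (√(D² + v²x²) − D)/v².
√(D² + v²x²) = √(0.60² + 1.2² × 130²) = 156.0; v² = 1.44.
t = (156.0 − 0.60)/1.44 = 108 days (vs. the pure-advection estimate x/v = 108 d).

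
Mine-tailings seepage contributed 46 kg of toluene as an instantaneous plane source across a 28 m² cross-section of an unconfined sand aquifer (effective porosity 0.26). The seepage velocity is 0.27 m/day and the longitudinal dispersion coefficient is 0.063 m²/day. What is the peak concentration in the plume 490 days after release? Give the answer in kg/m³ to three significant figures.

0.321 kg/m³

The peak of an instantaneous 1D plume sits at x = vt; there the Gaussian factor is 1 and C_max = M/(n_e·A·√(4πDt)), where n_e·A is the pore area the mass is dissolved in.
√(4πDt) = √(4π × 0.063 × 490) = 19.70 m, so C_max = 46/(0.26 × 28 × 19.70) = 0.321 kg/m³.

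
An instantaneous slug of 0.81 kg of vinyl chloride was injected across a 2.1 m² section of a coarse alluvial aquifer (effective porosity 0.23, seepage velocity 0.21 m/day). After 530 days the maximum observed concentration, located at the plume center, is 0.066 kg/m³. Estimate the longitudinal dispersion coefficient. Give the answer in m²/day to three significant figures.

At the plume center C_max = M/(n_e·A·√(4πDt)), so D = M²/(4πt·(n_e·A·C_max)²).
n_e·A·C_max = 0.23 × 2.1 × 0.066 = 0.03188 kg/m.
D = 0.81²/(4π × 530 × 0.03188²) = 0.0969 m²/day.

0.0969 m²/day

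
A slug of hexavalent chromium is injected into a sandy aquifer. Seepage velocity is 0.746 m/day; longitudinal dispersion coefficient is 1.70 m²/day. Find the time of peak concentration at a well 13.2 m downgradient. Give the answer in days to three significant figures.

14.9 days

For the 1D instantaneous-source solution, setting ∂C/∂t = 0 at fixed x gives v²t² + 2Dt − x² = 0, so t = (√(D² + v²x²) − D)/v².
√(D² + v²x²) = √(1.70² + 0.746² × 13.2²) = 9.993; v² = 0.556516.
t = (9.993 − 1.70)/0.556516 = 14.9 days (vs. the pure-advection estimate x/v = 17.7 d).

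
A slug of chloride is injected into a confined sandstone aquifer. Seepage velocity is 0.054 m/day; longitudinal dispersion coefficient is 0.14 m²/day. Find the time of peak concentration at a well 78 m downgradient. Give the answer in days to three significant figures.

1400 days

For the 1D instantaneous-source solution, setting ∂C/∂t = 0 at fixed x gives v²t² + 2Dt − x² = 0, so t = (√(D² + v²x²) − D)/v².
√(D² + v²x²) = √(0.14² + 0.054² × 78²) = 4.214; v² = 0.002916.
t = (4.214 − 0.14)/0.002916 = 1400 days (vs. the pure-advection estimate x/v = 1440 d).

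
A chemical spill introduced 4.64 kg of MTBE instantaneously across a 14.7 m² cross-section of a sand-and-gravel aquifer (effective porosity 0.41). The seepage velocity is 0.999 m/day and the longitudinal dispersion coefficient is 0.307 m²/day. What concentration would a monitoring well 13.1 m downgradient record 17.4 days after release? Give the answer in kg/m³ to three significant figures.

0.0398 kg/m³

For an instantaneous plane source, C(x,t) = M/(n_e·A·√(4πDt)) · exp(−(x−vt)²/(4Dt)), with n_e·A the pore (flow) area.
Plume center vt = 0.999 × 17.4 = 17.3826 m, so the well at 13.1 m is 4.2826 m upgradient of the peak.
√(4πDt) = 8.193 m, giving peak height M/(n_e·A·√(4πDt)) = 4.64/(0.41 × 14.7 × 8.193) = 0.09397 kg/m³.
(x−vt)²/(4Dt) = (-4.2826)²/(4 × 0.307 × 17.4) = 0.8584; exp(−0.8584) = 0.4238.
C = 0.09397 × 0.4238 = 0.0398 kg/m³.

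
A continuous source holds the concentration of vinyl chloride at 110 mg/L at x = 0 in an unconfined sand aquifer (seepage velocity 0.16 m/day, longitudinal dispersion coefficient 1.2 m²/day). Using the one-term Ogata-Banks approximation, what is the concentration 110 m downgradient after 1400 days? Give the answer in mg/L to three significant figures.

For a continuous step input, C/C₀ ≈ ½·erfc((x−vt)/(2√(Dt))).
vt = 0.16 × 1400 = 224 m and 2√(Dt) = 2√(1.2 × 1400) = 81.98 m.
Argument (x−vt)/(2√(Dt)) = (110 − 224)/81.98 = -1.391; ½·erfc(-1.391) = 0.9754.
C = 110 × 0.9754 = 107 mg/L.

107 mg/L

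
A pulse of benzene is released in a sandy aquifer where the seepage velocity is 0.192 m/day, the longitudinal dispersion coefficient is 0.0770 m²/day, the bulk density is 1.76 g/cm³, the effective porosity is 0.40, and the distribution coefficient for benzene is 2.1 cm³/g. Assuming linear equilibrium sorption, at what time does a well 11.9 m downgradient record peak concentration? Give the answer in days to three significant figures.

Retardation factor R = 1 + ρ_b·K_d/n = 1 + 1.76 × 2.1/0.40 = 10.24.
Sorption retards both mechanisms: v_R = v/R = 0.01875 m/day, D_R = D/R = 0.007520 m²/day.
Peak time from v_R²t² + 2D_R t − x² = 0: t = (√(D_R² + v_R²x²) − D_R)/v_R².
√(D_R² + v_R²x²) = √(0.007520² + 0.01875² × 11.9²) = 0.2233; v_R² = 0.0003516.
t = (0.2233 − 0.007520)/0.0003516 = 614 days.

614 days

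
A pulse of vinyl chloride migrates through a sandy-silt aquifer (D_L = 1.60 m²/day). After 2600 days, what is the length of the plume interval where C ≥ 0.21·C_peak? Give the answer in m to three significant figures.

The plume is Gaussian with σ = √(2Dt) = √(2 × 1.60 × 2600) = 91.21 m.
C/C_peak = exp(−Δx²/(2σ²)) = 0.21 ⇒ Δx = σ·√(−2 ln 0.21) = 91.21 × 1.767 = 161.2 m.
Width = 2Δx = 322 m.

322 m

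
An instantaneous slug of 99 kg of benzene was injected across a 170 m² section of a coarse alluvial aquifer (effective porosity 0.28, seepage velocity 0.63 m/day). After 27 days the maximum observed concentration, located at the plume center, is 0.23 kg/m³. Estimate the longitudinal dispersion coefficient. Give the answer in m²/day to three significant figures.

0.241 m²/day

At the plume center C_max = M/(n_e·A·√(4πDt)), so D = M²/(4πt·(n_e·A·C_max)²).
n_e·A·C_max = 0.28 × 170 × 0.23 = 10.95 kg/m.
D = 99²/(4π × 27 × 10.95²) = 0.241 m²/day.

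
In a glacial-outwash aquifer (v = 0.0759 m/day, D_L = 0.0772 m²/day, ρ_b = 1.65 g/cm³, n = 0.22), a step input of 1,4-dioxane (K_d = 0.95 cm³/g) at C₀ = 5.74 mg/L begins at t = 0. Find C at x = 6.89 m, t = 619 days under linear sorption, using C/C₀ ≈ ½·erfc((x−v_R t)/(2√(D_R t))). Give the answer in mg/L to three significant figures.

2.14 mg/L

Retardation factor R = 1 + ρ_b·K_d/n = 1 + 1.65 × 0.95/0.22 = 8.125.
Sorption retards both mechanisms: v_R = v/R = 0.009342 m/day, D_R = D/R = 0.009502 m²/day.
v_R·t = 0.009342 × 619 = 5.782698 m; 2√(D_R t) = 4.850 m; argument = (6.89 − 5.782698)/4.850 = 0.2283.
C = C₀ × ½·erfc(0.2283) = 5.74 × 0.3734 = 2.14 mg/L.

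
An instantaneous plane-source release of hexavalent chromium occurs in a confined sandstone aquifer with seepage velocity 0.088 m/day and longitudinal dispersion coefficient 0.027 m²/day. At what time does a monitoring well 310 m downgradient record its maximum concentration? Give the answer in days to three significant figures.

3520 days

For the 1D instantaneous-source solution, setting ∂C/∂t = 0 at fixed x gives v²t² + 2Dt − x² = 0, so t = (√(D² + v²x²) − D)/v².
√(D² + v²x²) = √(0.027² + 0.088² × 310²) = 27.28; v² = 0.007744.
t = (27.28 − 0.027)/0.007744 = 3520 days (vs. the pure-advection estimate x/v = 3520 d).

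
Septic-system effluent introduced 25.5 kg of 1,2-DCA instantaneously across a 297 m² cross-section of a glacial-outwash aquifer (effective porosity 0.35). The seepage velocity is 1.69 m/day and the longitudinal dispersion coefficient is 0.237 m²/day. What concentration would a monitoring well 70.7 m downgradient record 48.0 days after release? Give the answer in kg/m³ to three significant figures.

0.00189 kg/m³

For an instantaneous plane source, C(x,t) = M/(n_e·A·√(4πDt)) · exp(−(x−vt)²/(4Dt)), with n_e·A the pore (flow) area.
Plume center vt = 1.69 × 48.0 = 81.12 m, so the well at 70.7 m is 10.42 m upgradient of the peak.
√(4πDt) = 11.96 m, giving peak height M/(n_e·A·√(4πDt)) = 25.5/(0.35 × 297 × 11.96) = 0.02051 kg/m³.
(x−vt)²/(4Dt) = (-10.42)²/(4 × 0.237 × 48.0) = 2.386; exp(−2.386) = 0.09200.
C = 0.02051 × 0.09200 = 0.00189 kg/m³.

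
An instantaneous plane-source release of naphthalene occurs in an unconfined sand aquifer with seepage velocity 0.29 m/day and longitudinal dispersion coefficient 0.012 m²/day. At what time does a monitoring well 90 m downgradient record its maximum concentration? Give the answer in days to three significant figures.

For the 1D instantaneous-source solution, setting ∂C/∂t = 0 at fixed x gives v²t² + 2Dt − x² = 0, so t = (√(D² + v²x²) − D)/v².
√(D² + v²x²) = √(0.012² + 0.29² × 90²) = 26.10; v² = 0.0841.
t = (26.10 − 0.012)/0.0841 = 310 days (vs. the pure-advection estimate x/v = 310 d).

310 days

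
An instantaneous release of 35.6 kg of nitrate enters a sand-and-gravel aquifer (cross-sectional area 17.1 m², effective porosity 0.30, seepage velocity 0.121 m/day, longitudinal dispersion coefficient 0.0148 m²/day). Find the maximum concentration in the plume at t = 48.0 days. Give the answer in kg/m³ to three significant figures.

The peak of an instantaneous 1D plume sits at x = vt; there the Gaussian factor is 1 and C_max = M/(n_e·A·√(4πDt)), where n_e·A is the pore area the mass is dissolved in.
√(4πDt) = √(4π × 0.0148 × 48.0) = 2.988 m, so C_max = 35.6/(0.30 × 17.1 × 2.988) = 2.32 kg/m³.

2.32 kg/m³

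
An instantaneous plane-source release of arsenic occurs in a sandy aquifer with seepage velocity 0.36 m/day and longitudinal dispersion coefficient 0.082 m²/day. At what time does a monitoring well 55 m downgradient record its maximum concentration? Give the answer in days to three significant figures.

For the 1D instantaneous-source solution, setting ∂C/∂t = 0 at fixed x gives v²t² + 2Dt − x² = 0, so t = (√(D² + v²x²) − D)/v².
√(D² + v²x²) = √(0.082² + 0.36² × 55²) = 19.80; v² = 0.1296.
t = (19.80 − 0.082)/0.1296 = 152 days (vs. the pure-advection estimate x/v = 153 d).

152 days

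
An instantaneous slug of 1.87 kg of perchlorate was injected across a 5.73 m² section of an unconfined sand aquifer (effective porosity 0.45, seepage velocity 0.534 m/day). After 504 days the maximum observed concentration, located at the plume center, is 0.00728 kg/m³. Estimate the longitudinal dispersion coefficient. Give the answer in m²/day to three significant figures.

1.57 m²/day

At the plume center C_max = M/(n_e·A·√(4πDt)), so D = M²/(4πt·(n_e·A·C_max)²).
n_e·A·C_max = 0.45 × 5.73 × 0.00728 = 0.01877 kg/m.
D = 1.87²/(4π × 504 × 0.01877²) = 1.57 m²/day.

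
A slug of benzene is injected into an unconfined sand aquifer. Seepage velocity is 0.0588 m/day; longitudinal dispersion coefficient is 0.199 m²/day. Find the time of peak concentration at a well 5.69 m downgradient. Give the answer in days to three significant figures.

For the 1D instantaneous-source solution, setting ∂C/∂t = 0 at fixed x gives v²t² + 2Dt − x² = 0, so t = (√(D² + v²x²) − D)/v².
√(D² + v²x²) = √(0.199² + 0.0588² × 5.69²) = 0.3893; v² = 0.00345744.
t = (0.3893 − 0.199)/0.00345744 = 55.0 days (vs. the pure-advection estimate x/v = 96.8 d).

55.0 days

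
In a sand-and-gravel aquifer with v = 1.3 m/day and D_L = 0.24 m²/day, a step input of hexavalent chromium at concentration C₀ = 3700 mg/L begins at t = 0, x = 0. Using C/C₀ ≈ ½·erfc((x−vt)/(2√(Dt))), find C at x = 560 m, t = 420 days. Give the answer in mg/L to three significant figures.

600 mg/L

For a continuous step input, C/C₀ ≈ ½·erfc((x−vt)/(2√(Dt))).
vt = 1.3 × 420 = 546 m and 2√(Dt) = 2√(0.24 × 420) = 20.08 m.
Argument (x−vt)/(2√(Dt)) = (560 − 546)/20.08 = 0.6972; ½·erfc(0.6972) = 0.1621.
C = 3700 × 0.1621 = 600 mg/L.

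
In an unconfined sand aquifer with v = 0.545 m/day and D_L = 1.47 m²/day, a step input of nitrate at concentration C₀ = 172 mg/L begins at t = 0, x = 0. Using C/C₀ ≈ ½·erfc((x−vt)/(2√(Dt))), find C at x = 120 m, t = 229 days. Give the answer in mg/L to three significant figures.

For a continuous step input, C/C₀ ≈ ½·erfc((x−vt)/(2√(Dt))).
vt = 0.545 × 229 = 124.805 m and 2√(Dt) = 2√(1.47 × 229) = 36.69 m.
Argument (x−vt)/(2√(Dt)) = (120 − 124.805)/36.69 = -0.1310; ½·erfc(-0.1310) = 0.5735.
C = 172 × 0.5735 = 98.6 mg/L.

98.6 mg/L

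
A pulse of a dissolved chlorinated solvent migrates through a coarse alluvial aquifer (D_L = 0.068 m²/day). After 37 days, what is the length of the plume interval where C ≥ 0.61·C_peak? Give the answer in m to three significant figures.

4.46 m

The plume is Gaussian with σ = √(2Dt) = √(2 × 0.068 × 37) = 2.243 m.
C/C_peak = exp(−Δx²/(2σ²)) = 0.61 ⇒ Δx = σ·√(−2 ln 0.61) = 2.243 × 0.9943 = 2.230 m.
Width = 2Δx = 4.46 m.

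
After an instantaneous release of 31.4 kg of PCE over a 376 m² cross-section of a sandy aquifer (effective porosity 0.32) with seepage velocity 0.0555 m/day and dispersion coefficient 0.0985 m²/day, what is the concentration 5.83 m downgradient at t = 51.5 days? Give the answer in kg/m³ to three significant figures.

0.0212 kg/m³

For an instantaneous plane source, C(x,t) = M/(n_e·A·√(4πDt)) · exp(−(x−vt)²/(4Dt)), with n_e·A the pore (flow) area.
Plume center vt = 0.0555 × 51.5 = 2.85825 m, so the well at 5.83 m is 2.97175 m downgradient of the peak.
√(4πDt) = 7.984 m, giving peak height M/(n_e·A·√(4πDt)) = 31.4/(0.32 × 376 × 7.984) = 0.03269 kg/m³.
(x−vt)²/(4Dt) = (2.97175)²/(4 × 0.0985 × 51.5) = 0.4352; exp(−0.4352) = 0.6471.
C = 0.03269 × 0.6471 = 0.0212 kg/m³.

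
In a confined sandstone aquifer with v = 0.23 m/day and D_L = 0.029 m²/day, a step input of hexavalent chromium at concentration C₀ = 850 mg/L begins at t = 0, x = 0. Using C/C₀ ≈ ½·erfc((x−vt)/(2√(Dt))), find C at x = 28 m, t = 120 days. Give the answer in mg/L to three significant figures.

For a continuous step input, C/C₀ ≈ ½·erfc((x−vt)/(2√(Dt))).
vt = 0.23 × 120 = 27.6 m and 2√(Dt) = 2√(0.029 × 120) = 3.731 m.
Argument (x−vt)/(2√(Dt)) = (28 − 27.6)/3.731 = 0.1072; ½·erfc(0.1072) = 0.4397.
C = 850 × 0.4397 = 374 mg/L.

374 mg/L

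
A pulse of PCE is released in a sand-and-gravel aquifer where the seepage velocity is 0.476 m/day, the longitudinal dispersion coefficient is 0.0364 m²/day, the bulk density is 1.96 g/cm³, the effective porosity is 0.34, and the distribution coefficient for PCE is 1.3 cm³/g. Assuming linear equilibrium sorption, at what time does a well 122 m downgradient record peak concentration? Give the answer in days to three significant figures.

Retardation factor R = 1 + ρ_b·K_d/n = 1 + 1.96 × 1.3/0.34 = 8.494.
Sorption retards both mechanisms: v_R = v/R = 0.05604 m/day, D_R = D/R = 0.004285 m²/day.
Peak time from v_R²t² + 2D_R t − x² = 0: t = (√(D_R² + v_R²x²) − D_R)/v_R².
√(D_R² + v_R²x²) = √(0.004285² + 0.05604² × 122²) = 6.837; v_R² = 0.003140.
t = (6.837 − 0.004285)/0.003140 = 2180 days.

2180 days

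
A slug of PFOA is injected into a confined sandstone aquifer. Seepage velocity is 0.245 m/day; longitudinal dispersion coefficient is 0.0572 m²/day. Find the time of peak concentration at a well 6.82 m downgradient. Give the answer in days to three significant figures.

26.9 days

For the 1D instantaneous-source solution, setting ∂C/∂t = 0 at fixed x gives v²t² + 2Dt − x² = 0, so t = (√(D² + v²x²) − D)/v².
√(D² + v²x²) = √(0.0572² + 0.245² × 6.82²) = 1.672; v² = 0.060025.
t = (1.672 − 0.0572)/0.060025 = 26.9 days (vs. the pure-advection estimate x/v = 27.8 d).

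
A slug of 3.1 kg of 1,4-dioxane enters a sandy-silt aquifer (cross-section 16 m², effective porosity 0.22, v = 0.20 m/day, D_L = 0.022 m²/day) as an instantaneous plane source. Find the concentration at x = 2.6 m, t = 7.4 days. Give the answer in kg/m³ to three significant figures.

For an instantaneous plane source, C(x,t) = M/(n_e·A·√(4πDt)) · exp(−(x−vt)²/(4Dt)), with n_e·A the pore (flow) area.
Plume center vt = 0.20 × 7.4 = 1.48 m, so the well at 2.6 m is 1.12 m downgradient of the peak.
√(4πDt) = 1.430 m, giving peak height M/(n_e·A·√(4πDt)) = 3.1/(0.22 × 16 × 1.430) = 0.6159 kg/m³.
(x−vt)²/(4Dt) = (1.12)²/(4 × 0.022 × 7.4) = 1.926; exp(−1.926) = 0.1457.
C = 0.6159 × 0.1457 = 0.0897 kg/m³.

0.0897 kg/m³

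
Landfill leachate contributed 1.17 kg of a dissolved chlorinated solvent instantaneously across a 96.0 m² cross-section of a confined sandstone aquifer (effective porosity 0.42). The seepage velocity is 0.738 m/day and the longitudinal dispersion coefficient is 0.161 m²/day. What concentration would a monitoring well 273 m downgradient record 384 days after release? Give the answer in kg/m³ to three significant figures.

For an instantaneous plane source, C(x,t) = M/(n_e·A·√(4πDt)) · exp(−(x−vt)²/(4Dt)), with n_e·A the pore (flow) area.
Plume center vt = 0.738 × 384 = 283.392 m, so the well at 273 m is 10.392 m upgradient of the peak.
√(4πDt) = 27.87 m, giving peak height M/(n_e·A·√(4πDt)) = 1.17/(0.42 × 96.0 × 27.87) = 0.001041 kg/m³.
(x−vt)²/(4Dt) = (-10.392)²/(4 × 0.161 × 384) = 0.4367; exp(−0.4367) = 0.6462.
C = 0.001041 × 0.6462 = 0.000673 kg/m³.

0.000673 kg/m³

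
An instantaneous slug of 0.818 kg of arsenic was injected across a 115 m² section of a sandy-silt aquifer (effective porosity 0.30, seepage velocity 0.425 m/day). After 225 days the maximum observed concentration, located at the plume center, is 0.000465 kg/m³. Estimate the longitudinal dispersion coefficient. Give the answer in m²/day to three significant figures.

0.920 m²/day

At the plume center C_max = M/(n_e·A·√(4πDt)), so D = M²/(4πt·(n_e·A·C_max)²).
n_e·A·C_max = 0.30 × 115 × 0.000465 = 0.01604 kg/m.
D = 0.818²/(4π × 225 × 0.01604²) = 0.920 m²/day.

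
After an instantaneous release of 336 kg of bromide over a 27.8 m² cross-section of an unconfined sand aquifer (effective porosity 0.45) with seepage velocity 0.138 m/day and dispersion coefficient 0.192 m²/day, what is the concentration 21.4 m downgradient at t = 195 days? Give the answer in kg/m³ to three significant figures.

1.01 kg/m³

For an instantaneous plane source, C(x,t) = M/(n_e·A·√(4πDt)) · exp(−(x−vt)²/(4Dt)), with n_e·A the pore (flow) area.
Plume center vt = 0.138 × 195 = 26.91 m, so the well at 21.4 m is 5.51 m upgradient of the peak.
√(4πDt) = 21.69 m, giving peak height M/(n_e·A·√(4πDt)) = 336/(0.45 × 27.8 × 21.69) = 1.238 kg/m³.
(x−vt)²/(4Dt) = (-5.51)²/(4 × 0.192 × 195) = 0.2027; exp(−0.2027) = 0.8165.
C = 1.238 × 0.8165 = 1.01 kg/m³.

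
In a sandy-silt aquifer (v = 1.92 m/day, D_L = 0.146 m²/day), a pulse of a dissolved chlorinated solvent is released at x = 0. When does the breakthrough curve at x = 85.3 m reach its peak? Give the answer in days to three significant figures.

44.4 days

For the 1D instantaneous-source solution, setting ∂C/∂t = 0 at fixed x gives v²t² + 2Dt − x² = 0, so t = (√(D² + v²x²) − D)/v².
√(D² + v²x²) = √(0.146² + 1.92² × 85.3²) = 163.8; v² = 3.6864.
t = (163.8 − 0.146)/3.6864 = 44.4 days (vs. the pure-advection estimate x/v = 44.4 d).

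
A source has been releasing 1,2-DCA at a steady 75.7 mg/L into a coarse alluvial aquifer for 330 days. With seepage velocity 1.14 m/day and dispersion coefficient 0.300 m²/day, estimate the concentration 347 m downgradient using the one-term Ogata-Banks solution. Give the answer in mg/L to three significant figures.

74.3 mg/L

For a continuous step input, C/C₀ ≈ ½·erfc((x−vt)/(2√(Dt))).
vt = 1.14 × 330 = 376.2 m and 2√(Dt) = 2√(0.300 × 330) = 19.90 m.
Argument (x−vt)/(2√(Dt)) = (347 − 376.2)/19.90 = -1.467; ½·erfc(-1.467) = 0.9810.
C = 75.7 × 0.9810 = 74.3 mg/L.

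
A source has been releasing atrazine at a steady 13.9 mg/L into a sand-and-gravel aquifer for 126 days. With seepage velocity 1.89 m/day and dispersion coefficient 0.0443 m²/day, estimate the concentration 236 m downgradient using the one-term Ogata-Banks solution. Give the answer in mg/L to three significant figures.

For a continuous step input, C/C₀ ≈ ½·erfc((x−vt)/(2√(Dt))).
vt = 1.89 × 126 = 238.14 m and 2√(Dt) = 2√(0.0443 × 126) = 4.725 m.
Argument (x−vt)/(2√(Dt)) = (236 − 238.14)/4.725 = -0.4529; ½·erfc(-0.4529) = 0.7391.
C = 13.9 × 0.7391 = 10.3 mg/L.

10.3 mg/L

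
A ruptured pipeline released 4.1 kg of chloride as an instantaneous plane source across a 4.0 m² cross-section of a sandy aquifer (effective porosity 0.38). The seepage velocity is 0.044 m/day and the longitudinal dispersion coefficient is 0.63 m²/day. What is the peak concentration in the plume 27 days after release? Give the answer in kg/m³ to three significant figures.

The peak of an instantaneous 1D plume sits at x = vt; there the Gaussian factor is 1 and C_max = M/(n_e·A·√(4πDt)), where n_e·A is the pore area the mass is dissolved in.
√(4πDt) = √(4π × 0.63 × 27) = 14.62 m, so C_max = 4.1/(0.38 × 4.0 × 14.62) = 0.184 kg/m³.

0.184 kg/m³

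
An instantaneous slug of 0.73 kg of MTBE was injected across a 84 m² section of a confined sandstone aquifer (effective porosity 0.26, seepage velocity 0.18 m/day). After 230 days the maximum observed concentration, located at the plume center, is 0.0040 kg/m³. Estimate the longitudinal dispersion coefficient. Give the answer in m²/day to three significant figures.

At the plume center C_max = M/(n_e·A·√(4πDt)), so D = M²/(4πt·(n_e·A·C_max)²).
n_e·A·C_max = 0.26 × 84 × 0.0040 = 0.08736 kg/m.
D = 0.73²/(4π × 230 × 0.08736²) = 0.0242 m²/day.

0.0242 m²/day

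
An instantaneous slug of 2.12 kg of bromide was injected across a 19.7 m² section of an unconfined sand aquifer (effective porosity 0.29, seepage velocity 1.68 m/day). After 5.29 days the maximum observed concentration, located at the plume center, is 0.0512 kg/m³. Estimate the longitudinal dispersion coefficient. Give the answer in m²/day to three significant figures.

At the plume center C_max = M/(n_e·A·√(4πDt)), so D = M²/(4πt·(n_e·A·C_max)²).
n_e·A·C_max = 0.29 × 19.7 × 0.0512 = 0.2925 kg/m.
D = 2.12²/(4π × 5.29 × 0.2925²) = 0.790 m²/day.

0.790 m²/day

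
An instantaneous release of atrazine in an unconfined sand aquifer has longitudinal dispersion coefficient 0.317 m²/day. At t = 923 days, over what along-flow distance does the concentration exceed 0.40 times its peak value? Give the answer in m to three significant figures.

The plume is Gaussian with σ = √(2Dt) = √(2 × 0.317 × 923) = 24.19 m.
C/C_peak = exp(−Δx²/(2σ²)) = 0.40 ⇒ Δx = σ·√(−2 ln 0.40) = 24.19 × 1.354 = 32.75 m.
Width = 2Δx = 65.5 m.

65.5 m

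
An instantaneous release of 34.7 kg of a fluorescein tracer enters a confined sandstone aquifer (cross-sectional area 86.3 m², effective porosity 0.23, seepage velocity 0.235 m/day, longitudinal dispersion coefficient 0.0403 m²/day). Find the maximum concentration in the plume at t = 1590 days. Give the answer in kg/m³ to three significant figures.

0.0616 kg/m³

The peak of an instantaneous 1D plume sits at x = vt; there the Gaussian factor is 1 and C_max = M/(n_e·A·√(4πDt)), where n_e·A is the pore area the mass is dissolved in.
√(4πDt) = √(4π × 0.0403 × 1590) = 28.38 m, so C_max = 34.7/(0.23 × 86.3 × 28.38) = 0.0616 kg/m³.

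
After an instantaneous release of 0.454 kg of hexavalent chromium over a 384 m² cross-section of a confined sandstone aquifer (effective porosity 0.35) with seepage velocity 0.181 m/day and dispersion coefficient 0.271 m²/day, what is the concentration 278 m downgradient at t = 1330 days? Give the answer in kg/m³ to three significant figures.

1.92e-05 kg/m³

For an instantaneous plane source, C(x,t) = M/(n_e·A·√(4πDt)) · exp(−(x−vt)²/(4Dt)), with n_e·A the pore (flow) area.
Plume center vt = 0.181 × 1330 = 240.73 m, so the well at 278 m is 37.27 m downgradient of the peak.
√(4πDt) = 67.30 m, giving peak height M/(n_e·A·√(4πDt)) = 0.454/(0.35 × 384 × 67.30) = 5.019e-05 kg/m³.
(x−vt)²/(4Dt) = (37.27)²/(4 × 0.271 × 1330) = 0.9635; exp(−0.9635) = 0.3816.
C = 5.019e-05 × 0.3816 = 1.92e-05 kg/m³.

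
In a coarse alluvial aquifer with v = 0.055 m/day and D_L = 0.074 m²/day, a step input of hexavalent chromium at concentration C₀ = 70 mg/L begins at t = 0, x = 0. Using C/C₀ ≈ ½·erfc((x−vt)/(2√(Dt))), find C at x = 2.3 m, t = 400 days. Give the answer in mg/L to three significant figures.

For a continuous step input, C/C₀ ≈ ½·erfc((x−vt)/(2√(Dt))).
vt = 0.055 × 400 = 22 m and 2√(Dt) = 2√(0.074 × 400) = 10.88 m.
Argument (x−vt)/(2√(Dt)) = (2.3 − 22)/10.88 = -1.811; ½·erfc(-1.811) = 0.9948.
C = 70 × 0.9948 = 69.6 mg/L.

69.6 mg/L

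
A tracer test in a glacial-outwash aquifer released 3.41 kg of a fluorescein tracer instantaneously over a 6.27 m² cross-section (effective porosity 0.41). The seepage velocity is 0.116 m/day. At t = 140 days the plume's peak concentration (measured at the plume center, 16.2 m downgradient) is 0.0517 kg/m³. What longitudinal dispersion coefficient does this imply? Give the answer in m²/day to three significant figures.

0.374 m²/day

At the plume center C_max = M/(n_e·A·√(4πDt)), so D = M²/(4πt·(n_e·A·C_max)²).
n_e·A·C_max = 0.41 × 6.27 × 0.0517 = 0.1329 kg/m.
D = 3.41²/(4π × 140 × 0.1329²) = 0.374 m²/day.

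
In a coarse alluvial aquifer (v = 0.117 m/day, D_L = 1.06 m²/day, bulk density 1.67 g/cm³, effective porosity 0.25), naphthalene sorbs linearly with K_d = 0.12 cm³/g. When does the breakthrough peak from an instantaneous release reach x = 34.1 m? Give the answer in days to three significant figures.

Retardation factor R = 1 + ρ_b·K_d/n = 1 + 1.67 × 0.12/0.25 = 1.802.
Sorption retards both mechanisms: v_R = v/R = 0.06493 m/day, D_R = D/R = 0.5882 m²/day.
Peak time from v_R²t² + 2D_R t − x² = 0: t = (√(D_R² + v_R²x²) − D_R)/v_R².
√(D_R² + v_R²x²) = √(0.5882² + 0.06493² × 34.1²) = 2.291; v_R² = 0.004216.
t = (2.291 − 0.5882)/0.004216 = 404 days.

404 days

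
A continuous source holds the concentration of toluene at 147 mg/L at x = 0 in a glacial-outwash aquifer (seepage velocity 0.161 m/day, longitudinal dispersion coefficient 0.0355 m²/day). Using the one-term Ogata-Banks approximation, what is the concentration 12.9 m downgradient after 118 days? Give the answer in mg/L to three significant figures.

144 mg/L

For a continuous step input, C/C₀ ≈ ½·erfc((x−vt)/(2√(Dt))).
vt = 0.161 × 118 = 18.998 m and 2√(Dt) = 2√(0.0355 × 118) = 4.093 m.
Argument (x−vt)/(2√(Dt)) = (12.9 − 18.998)/4.093 = -1.490; ½·erfc(-1.490) = 0.9824.
C = 147 × 0.9824 = 144 mg/L.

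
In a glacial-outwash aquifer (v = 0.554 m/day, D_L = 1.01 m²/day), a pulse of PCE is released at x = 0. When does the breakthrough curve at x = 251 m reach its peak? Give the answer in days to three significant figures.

For the 1D instantaneous-source solution, setting ∂C/∂t = 0 at fixed x gives v²t² + 2Dt − x² = 0, so t = (√(D² + v²x²) − D)/v².
√(D² + v²x²) = √(1.01² + 0.554² × 251²) = 139.1; v² = 0.306916.
t = (139.1 − 1.01)/0.306916 = 450 days (vs. the pure-advection estimate x/v = 453 d).

450 days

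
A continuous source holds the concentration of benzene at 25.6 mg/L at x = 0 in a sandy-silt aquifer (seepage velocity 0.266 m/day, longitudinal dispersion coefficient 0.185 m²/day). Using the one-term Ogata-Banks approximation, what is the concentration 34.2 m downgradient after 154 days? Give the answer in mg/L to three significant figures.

For a continuous step input, C/C₀ ≈ ½·erfc((x−vt)/(2√(Dt))).
vt = 0.266 × 154 = 40.964 m and 2√(Dt) = 2√(0.185 × 154) = 10.68 m.
Argument (x−vt)/(2√(Dt)) = (34.2 − 40.964)/10.68 = -0.6333; ½·erfc(-0.6333) = 0.8148.
C = 25.6 × 0.8148 = 20.9 mg/L.

20.9 mg/L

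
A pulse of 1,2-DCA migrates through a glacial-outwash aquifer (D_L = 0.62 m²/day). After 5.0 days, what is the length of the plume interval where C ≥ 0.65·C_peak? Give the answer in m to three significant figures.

4.62 m

The plume is Gaussian with σ = √(2Dt) = √(2 × 0.62 × 5.0) = 2.490 m.
C/C_peak = exp(−Δx²/(2σ²)) = 0.65 ⇒ Δx = σ·√(−2 ln 0.65) = 2.490 × 0.9282 = 2.311 m.
Width = 2Δx = 4.62 m.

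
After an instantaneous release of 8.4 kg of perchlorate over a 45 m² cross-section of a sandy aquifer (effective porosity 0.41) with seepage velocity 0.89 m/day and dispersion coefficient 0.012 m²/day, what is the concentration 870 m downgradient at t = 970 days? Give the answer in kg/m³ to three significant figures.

0.0144 kg/m³

For an instantaneous plane source, C(x,t) = M/(n_e·A·√(4πDt)) · exp(−(x−vt)²/(4Dt)), with n_e·A the pore (flow) area.
Plume center vt = 0.89 × 970 = 863.3 m, so the well at 870 m is 6.7 m downgradient of the peak.
√(4πDt) = 12.09 m, giving peak height M/(n_e·A·√(4πDt)) = 8.4/(0.41 × 45 × 12.09) = 0.03766 kg/m³.
(x−vt)²/(4Dt) = (6.7)²/(4 × 0.012 × 970) = 0.9641; exp(−0.9641) = 0.3813.
C = 0.03766 × 0.3813 = 0.0144 kg/m³.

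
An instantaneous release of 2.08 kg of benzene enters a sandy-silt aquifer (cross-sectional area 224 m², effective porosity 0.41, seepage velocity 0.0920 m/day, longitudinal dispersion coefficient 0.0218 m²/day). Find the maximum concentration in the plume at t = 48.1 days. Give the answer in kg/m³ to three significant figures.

0.00624 kg/m³

The peak of an instantaneous 1D plume sits at x = vt; there the Gaussian factor is 1 and C_max = M/(n_e·A·√(4πDt)), where n_e·A is the pore area the mass is dissolved in.
√(4πDt) = √(4π × 0.0218 × 48.1) = 3.630 m, so C_max = 2.08/(0.41 × 224 × 3.630) = 0.00624 kg/m³.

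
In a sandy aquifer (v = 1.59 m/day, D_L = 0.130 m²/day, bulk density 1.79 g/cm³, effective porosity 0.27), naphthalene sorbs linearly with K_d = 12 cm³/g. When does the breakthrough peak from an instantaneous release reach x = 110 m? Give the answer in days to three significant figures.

5570 days

Retardation factor R = 1 + ρ_b·K_d/n = 1 + 1.79 × 12/0.27 = 80.56.
Sorption retards both mechanisms: v_R = v/R = 0.01974 m/day, D_R = D/R = 0.001614 m²/day.
Peak time from v_R²t² + 2D_R t − x² = 0: t = (√(D_R² + v_R²x²) − D_R)/v_R².
√(D_R² + v_R²x²) = √(0.001614² + 0.01974² × 110²) = 2.171; v_R² = 0.0003897.
t = (2.171 − 0.001614)/0.0003897 = 5570 days.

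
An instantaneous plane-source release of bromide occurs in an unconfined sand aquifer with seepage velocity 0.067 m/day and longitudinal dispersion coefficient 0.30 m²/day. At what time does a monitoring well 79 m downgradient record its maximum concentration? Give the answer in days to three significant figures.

For the 1D instantaneous-source solution, setting ∂C/∂t = 0 at fixed x gives v²t² + 2Dt − x² = 0, so t = (√(D² + v²x²) − D)/v².
√(D² + v²x²) = √(0.30² + 0.067² × 79²) = 5.301; v² = 0.004489.
t = (5.301 − 0.30)/0.004489 = 1110 days (vs. the pure-advection estimate x/v = 1180 d).

1110 days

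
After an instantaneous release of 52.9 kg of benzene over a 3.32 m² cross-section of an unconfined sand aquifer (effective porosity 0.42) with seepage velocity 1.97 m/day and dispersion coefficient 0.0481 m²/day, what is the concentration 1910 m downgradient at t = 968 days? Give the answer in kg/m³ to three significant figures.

1.49 kg/m³

For an instantaneous plane source, C(x,t) = M/(n_e·A·√(4πDt)) · exp(−(x−vt)²/(4Dt)), with n_e·A the pore (flow) area.
Plume center vt = 1.97 × 968 = 1906.96 m, so the well at 1910 m is 3.04 m downgradient of the peak.
√(4πDt) = 24.19 m, giving peak height M/(n_e·A·√(4πDt)) = 52.9/(0.42 × 3.32 × 24.19) = 1.568 kg/m³.
(x−vt)²/(4Dt) = (3.04)²/(4 × 0.0481 × 968) = 0.04962; exp(−0.04962) = 0.9516.
C = 1.568 × 0.9516 = 1.49 kg/m³.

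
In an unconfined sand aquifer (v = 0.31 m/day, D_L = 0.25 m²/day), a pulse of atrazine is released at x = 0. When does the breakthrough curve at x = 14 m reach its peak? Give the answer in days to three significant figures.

For the 1D instantaneous-source solution, setting ∂C/∂t = 0 at fixed x gives v²t² + 2Dt − x² = 0, so t = (√(D² + v²x²) − D)/v².
√(D² + v²x²) = √(0.25² + 0.31² × 14²) = 4.347; v² = 0.0961.
t = (4.347 − 0.25)/0.0961 = 42.6 days (vs. the pure-advection estimate x/v = 45.2 d).

42.6 days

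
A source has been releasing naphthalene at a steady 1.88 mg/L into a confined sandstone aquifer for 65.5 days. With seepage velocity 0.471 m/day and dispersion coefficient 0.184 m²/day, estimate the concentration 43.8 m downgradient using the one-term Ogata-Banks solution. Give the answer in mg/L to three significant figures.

0.00785 mg/L

For a continuous step input, C/C₀ ≈ ½·erfc((x−vt)/(2√(Dt))).
vt = 0.471 × 65.5 = 30.8505 m and 2√(Dt) = 2√(0.184 × 65.5) = 6.943 m.
Argument (x−vt)/(2√(Dt)) = (43.8 − 30.8505)/6.943 = 1.865; ½·erfc(1.865) = 0.004176.
C = 1.88 × 0.004176 = 0.00785 mg/L.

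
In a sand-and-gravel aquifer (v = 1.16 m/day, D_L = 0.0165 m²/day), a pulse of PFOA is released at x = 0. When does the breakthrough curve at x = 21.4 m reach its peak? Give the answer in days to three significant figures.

For the 1D instantaneous-source solution, setting ∂C/∂t = 0 at fixed x gives v²t² + 2Dt − x² = 0, so t = (√(D² + v²x²) − D)/v².
√(D² + v²x²) = √(0.0165² + 1.16² × 21.4²) = 24.82; v² = 1.3456.
t = (24.82 − 0.0165)/1.3456 = 18.4 days (vs. the pure-advection estimate x/v = 18.4 d).

18.4 days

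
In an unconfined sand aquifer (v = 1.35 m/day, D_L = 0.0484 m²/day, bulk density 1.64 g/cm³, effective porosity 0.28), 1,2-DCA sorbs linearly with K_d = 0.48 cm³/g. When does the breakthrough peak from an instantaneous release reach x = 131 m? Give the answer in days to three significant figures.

370 days

Retardation factor R = 1 + ρ_b·K_d/n = 1 + 1.64 × 0.48/0.28 = 3.811.
Sorption retards both mechanisms: v_R = v/R = 0.3542 m/day, D_R = D/R = 0.01270 m²/day.
Peak time from v_R²t² + 2D_R t − x² = 0: t = (√(D_R² + v_R²x²) − D_R)/v_R².
√(D_R² + v_R²x²) = √(0.01270² + 0.3542² × 131²) = 46.40; v_R² = 0.1255.
t = (46.40 − 0.01270)/0.1255 = 370 days.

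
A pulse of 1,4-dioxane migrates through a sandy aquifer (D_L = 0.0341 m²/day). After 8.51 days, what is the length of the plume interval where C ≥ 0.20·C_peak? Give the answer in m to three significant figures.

2.73 m

The plume is Gaussian with σ = √(2Dt) = √(2 × 0.0341 × 8.51) = 0.7618 m.
C/C_peak = exp(−Δx²/(2σ²)) = 0.20 ⇒ Δx = σ·√(−2 ln 0.20) = 0.7618 × 1.794 = 1.367 m.
Width = 2Δx = 2.73 m.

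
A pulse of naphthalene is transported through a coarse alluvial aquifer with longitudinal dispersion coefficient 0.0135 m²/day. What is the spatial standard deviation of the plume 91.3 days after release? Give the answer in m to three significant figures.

Dispersive spreading gives a Gaussian with σ² = 2Dt; advection only shifts the center.
σ = √(2 × 0.0135 × 91.3) = 1.57 m.

1.57 m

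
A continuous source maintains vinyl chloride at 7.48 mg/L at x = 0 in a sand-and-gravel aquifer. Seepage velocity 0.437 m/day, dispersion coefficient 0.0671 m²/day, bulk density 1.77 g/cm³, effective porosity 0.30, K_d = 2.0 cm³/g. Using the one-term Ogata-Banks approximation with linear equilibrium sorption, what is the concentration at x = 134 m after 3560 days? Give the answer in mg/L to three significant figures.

Retardation factor R = 1 + ρ_b·K_d/n = 1 + 1.77 × 2.0/0.30 = 12.80.
Sorption retards both mechanisms: v_R = v/R = 0.03414 m/day, D_R = D/R = 0.005242 m²/day.
v_R·t = 0.03414 × 3560 = 121.5384 m; 2√(D_R t) = 8.640 m; argument = (134 − 121.5384)/8.640 = 1.442.
C = C₀ × ½·erfc(1.442) = 7.48 × 0.02071 = 0.155 mg/L.

0.155 mg/L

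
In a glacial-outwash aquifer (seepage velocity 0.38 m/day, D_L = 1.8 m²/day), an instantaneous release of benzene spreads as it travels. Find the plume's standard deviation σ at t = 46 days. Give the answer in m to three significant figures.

12.9 m

Dispersive spreading gives a Gaussian with σ² = 2Dt; advection only shifts the center.
σ = √(2 × 1.8 × 46) = 12.9 m.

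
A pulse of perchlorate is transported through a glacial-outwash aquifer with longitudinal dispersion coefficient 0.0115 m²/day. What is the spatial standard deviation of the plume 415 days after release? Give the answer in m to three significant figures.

3.09 m

Dispersive spreading gives a Gaussian with σ² = 2Dt; advection only shifts the center.
σ = √(2 × 0.0115 × 415) = 3.09 m.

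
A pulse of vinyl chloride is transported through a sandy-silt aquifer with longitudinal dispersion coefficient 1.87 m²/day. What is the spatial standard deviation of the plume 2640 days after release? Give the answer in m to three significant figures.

Dispersive spreading gives a Gaussian with σ² = 2Dt; advection only shifts the center.
σ = √(2 × 1.87 × 2640) = 99.4 m.

99.4 m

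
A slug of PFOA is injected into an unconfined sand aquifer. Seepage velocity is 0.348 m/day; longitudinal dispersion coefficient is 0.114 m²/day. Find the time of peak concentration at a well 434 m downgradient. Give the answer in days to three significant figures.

1250 days

For the 1D instantaneous-source solution, setting ∂C/∂t = 0 at fixed x gives v²t² + 2Dt − x² = 0, so t = (√(D² + v²x²) − D)/v².
√(D² + v²x²) = √(0.114² + 0.348² × 434²) = 151.0; v² = 0.121104.
t = (151.0 − 0.114)/0.121104 = 1250 days (vs. the pure-advection estimate x/v = 1250 d).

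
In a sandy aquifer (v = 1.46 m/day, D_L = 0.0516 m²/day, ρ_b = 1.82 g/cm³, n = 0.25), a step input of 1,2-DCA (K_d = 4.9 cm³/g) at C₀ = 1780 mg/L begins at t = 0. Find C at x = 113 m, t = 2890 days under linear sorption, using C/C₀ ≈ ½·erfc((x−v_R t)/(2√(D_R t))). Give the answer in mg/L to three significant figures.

1360 mg/L

Retardation factor R = 1 + ρ_b·K_d/n = 1 + 1.82 × 4.9/0.25 = 36.67.
Sorption retards both mechanisms: v_R = v/R = 0.03981 m/day, D_R = D/R = 0.001407 m²/day.
v_R·t = 0.03981 × 2890 = 115.0509 m; 2√(D_R t) = 4.033 m; argument = (113 − 115.0509)/4.033 = -0.5085.
C = C₀ × ½·erfc(-0.5085) = 1780 × 0.7640 = 1360 mg/L.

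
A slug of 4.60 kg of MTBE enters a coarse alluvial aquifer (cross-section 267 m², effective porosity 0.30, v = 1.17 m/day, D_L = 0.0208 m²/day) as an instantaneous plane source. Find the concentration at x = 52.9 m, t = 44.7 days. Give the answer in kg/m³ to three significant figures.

0.0152 kg/m³

For an instantaneous plane source, C(x,t) = M/(n_e·A·√(4πDt)) · exp(−(x−vt)²/(4Dt)), with n_e·A the pore (flow) area.
Plume center vt = 1.17 × 44.7 = 52.299 m, so the well at 52.9 m is 0.601 m downgradient of the peak.
√(4πDt) = 3.418 m, giving peak height M/(n_e·A·√(4πDt)) = 4.60/(0.30 × 267 × 3.418) = 0.01680 kg/m³.
(x−vt)²/(4Dt) = (0.601)²/(4 × 0.0208 × 44.7) = 0.09712; exp(−0.09712) = 0.9074.
C = 0.01680 × 0.9074 = 0.0152 kg/m³.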